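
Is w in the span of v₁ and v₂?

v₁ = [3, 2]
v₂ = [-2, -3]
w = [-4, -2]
Yes

Form the augmented matrix and row-reduce:
[v₁|v₂|w] = 
  [  3,  -2,  -4]
  [  2,  -3,  -2]
R2 → R2 - (2/3)·R1
REF = 
  [   3,   -2,   -4]
  [   0, -5/3,  2/3]

No row of the form [0 0 | nonzero], so the system is consistent. Back-substitution gives c₁ = -8/5, c₂ = -2/5: w = (-8/5)·v₁ + (-2/5)·v₂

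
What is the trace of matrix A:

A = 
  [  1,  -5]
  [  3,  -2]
-1

tr(A) = 1 + -2 = -1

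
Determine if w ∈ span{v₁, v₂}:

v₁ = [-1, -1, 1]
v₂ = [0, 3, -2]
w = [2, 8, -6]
Yes

Form the augmented matrix and row-reduce:
[v₁|v₂|w] = 
  [ -1,   0,   2]
  [ -1,   3,   8]
  [  1,  -2,  -6]
R2 → R2 - (1)·R1
R3 → R3 + (1)·R1
R3 → R3 + (2/3)·R2
REF = 
  [ -1,   0,   2]
  [  0,   3,   6]
  [  0,   0,   0]

No row of the form [0 0 | nonzero], so the system is consistent. Back-substitution gives c₁ = -2, c₂ = 2: w = (-2)·v₁ + (2)·v₂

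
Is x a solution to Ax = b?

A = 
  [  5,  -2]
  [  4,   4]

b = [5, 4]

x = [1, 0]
Yes

Ax = [5, 4] = b ✓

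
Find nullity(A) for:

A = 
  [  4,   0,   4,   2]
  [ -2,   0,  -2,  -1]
nullity(A) = 3

Row reduce:
R2 → R2 + (1/2)·R1
REF = 
  [  4,   0,   4,   2]
  [  0,   0,   0,   0]
Pivot columns: 1 → 1 pivot.
rank(A) = 1, so nullity(A) = 4 - 1 = 3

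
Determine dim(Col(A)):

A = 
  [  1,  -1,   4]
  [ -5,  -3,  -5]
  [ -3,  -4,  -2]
dim(Col(A)) = 3

Row reduce:
R2 → R2 + (5)·R1
R3 → R3 + (3)·R1
R3 → R3 - (7/8)·R2
REF = 
  [    1,    -1,     4]
  [    0,    -8,    15]
  [    0,     0, -25/8]
Pivot columns: 1, 2, 3 → 3 pivots.
dim(Col(A)) = number of pivot columns = 3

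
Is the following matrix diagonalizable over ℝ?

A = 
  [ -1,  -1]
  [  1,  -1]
No

tr(A) = -2, det(A) = 2
Characteristic polynomial: λ² - tr(A)λ + det(A) = λ² + 2λ + 2
λ² + 2λ + 2 = 0  ⇒  λ = (-2 ± √((2)² - 4·(2)))/2 = (-2 ± √(-4))/2
  = -1 + i,  -1 - i
Eigenvalues: -1 + i, -1 - i  (≈ -1 + 1i, -1 - 1i)
Has complex eigenvalues (not diagonalizable over ℝ).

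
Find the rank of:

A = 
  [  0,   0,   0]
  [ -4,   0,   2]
Row reduce:
Swap R1 ↔ R2
REF = 
  [ -4,   0,   2]
  [  0,   0,   0]
Pivot columns: 1 → 1 pivot.

rank(A) = 1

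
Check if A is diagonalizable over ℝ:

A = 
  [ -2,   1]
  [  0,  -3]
Yes

tr(A) = -5, det(A) = 6
Characteristic polynomial: λ² - tr(A)λ + det(A) = λ² + 5λ + 6
λ² + 5λ + 6 = (λ + 3)(λ + 2)
Eigenvalues: -2, -3
λ=-3: alg. mult. = 1, geom. mult. = 2 - rank(A - (-3)I) = 2 - 1 = 1
λ=-2: alg. mult. = 1, geom. mult. = 2 - rank(A - (-2)I) = 2 - 1 = 1
Sum of geometric multiplicities equals n, so A has n independent eigenvectors.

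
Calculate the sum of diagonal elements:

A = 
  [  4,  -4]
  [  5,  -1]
3

tr(A) = 4 + -1 = 3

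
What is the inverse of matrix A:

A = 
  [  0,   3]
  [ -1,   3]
det(A) = (0)(3) - (3)(-1) = 3
For a 2×2 matrix, A⁻¹ = (1/det(A)) · [[d, -b], [-c, a]]
    = (1/3) · [[3, -3], [1, 0]]

A⁻¹ = 
  [  1,  -1]
  [1/3,   0]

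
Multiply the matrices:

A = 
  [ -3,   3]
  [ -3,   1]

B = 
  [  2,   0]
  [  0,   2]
A is 2×2 and B is 2×2, so AB is 2×2. Each entry is (row of A)·(column of B):
AB[1,1] = (-3)(2) + (3)(0) = -6
AB[1,2] = (-3)(0) + (3)(2) = 6
AB[2,1] = (-3)(2) + (1)(0) = -6
AB[2,2] = (-3)(0) + (1)(2) = 2

AB = 
  [ -6,   6]
  [ -6,   2]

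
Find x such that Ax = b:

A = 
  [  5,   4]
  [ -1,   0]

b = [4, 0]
Row reduce the augmented matrix [A|b]:
R2 → R2 + (1/5)·R1
REF = 
  [  5,   4,   4]
  [  0, 4/5, 4/5]

Back-substitution:
x₂ = (4/5) / (4/5) = 1
x₁ = (4 - (4)(1)) / 5 = 0

x = [0, 1]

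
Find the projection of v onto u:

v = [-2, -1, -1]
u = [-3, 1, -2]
v·u = (-2)(-3) + (-1)(1) + (-1)(-2) = 7
u·u = (-3)² + (1)² + (-2)² = 14
proj_u(v) = (v·u / u·u) × u = (7/14) × u = (1/2) × u

proj_u(v) = [-3/2, 1/2, -1]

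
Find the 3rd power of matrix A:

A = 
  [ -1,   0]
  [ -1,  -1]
A^3 = 
  [ -1,   0]
  [ -3,  -1]

A² = A·A:
A²[1,1] = (-1)(-1) + (0)(-1) = 1
A²[1,2] = (-1)(0) + (0)(-1) = 0
A²[2,1] = (-1)(-1) + (-1)(-1) = 2
A²[2,2] = (-1)(0) + (-1)(-1) = 1
A² = 
  [  1,   0]
  [  2,   1]

A^3 = A^2·A:
A^3[1,1] = (1)(-1) + (0)(-1) = -1
A^3[1,2] = (1)(0) + (0)(-1) = 0
A^3[2,1] = (2)(-1) + (1)(-1) = -3
A^3[2,2] = (2)(0) + (1)(-1) = -1
A^3 = 
  [ -1,   0]
  [ -3,  -1]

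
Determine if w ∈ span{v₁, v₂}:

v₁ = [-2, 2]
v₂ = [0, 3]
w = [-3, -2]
Yes

Form the augmented matrix and row-reduce:
[v₁|v₂|w] = 
  [ -2,   0,  -3]
  [  2,   3,  -2]
R2 → R2 + (1)·R1
REF = 
  [ -2,   0,  -3]
  [  0,   3,  -5]

No row of the form [0 0 | nonzero], so the system is consistent. Back-substitution gives c₁ = 3/2, c₂ = -5/3: w = (3/2)·v₁ + (-5/3)·v₂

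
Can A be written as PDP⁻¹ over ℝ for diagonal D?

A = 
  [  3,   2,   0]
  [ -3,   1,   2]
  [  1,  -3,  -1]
No

Characteristic polynomial: det(λI - A) = λ³ - 3λ² + 11λ - 13
By the rational root theorem any rational root is an integer dividing 13; none of those is a root, so p(λ) has no rational roots and hence (being an irreducible cubic) no repeated roots.
Discriminant of the cubic: Δ = -2480
Δ < 0 ⇒ one real eigenvalue and a complex-conjugate pair: λ ≈ 0.7572 + 2.86i, 0.7572 - 2.86i, 1.486
Has complex eigenvalues (not diagonalizable over ℝ).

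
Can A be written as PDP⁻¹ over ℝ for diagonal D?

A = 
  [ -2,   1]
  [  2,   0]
Yes

tr(A) = -2, det(A) = -2
Characteristic polynomial: λ² - tr(A)λ + det(A) = λ² + 2λ - 2
λ² + 2λ - 2 = 0  ⇒  λ = (-2 ± √((2)² - 4·(-2)))/2 = (-2 ± √(12))/2
  = -1 + √3,  -1 - √3
Eigenvalues: -1 + √3, -1 - √3  (≈ 0.7321, -2.732)
The two irrational eigenvalues are distinct (simple), so each has alg. mult. = geom. mult. = 1.
Sum of geometric multiplicities equals n, so A has n independent eigenvectors.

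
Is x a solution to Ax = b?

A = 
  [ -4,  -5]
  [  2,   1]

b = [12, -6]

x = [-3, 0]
Yes

Ax = [12, -6] = b ✓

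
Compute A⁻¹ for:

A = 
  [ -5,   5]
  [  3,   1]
det(A) = (-5)(1) - (5)(3) = -20
For a 2×2 matrix, A⁻¹ = (1/det(A)) · [[d, -b], [-c, a]]
    = (-1/20) · [[1, -5], [-3, -5]]

A⁻¹ = 
  [-1/20,   1/4]
  [ 3/20,   1/4]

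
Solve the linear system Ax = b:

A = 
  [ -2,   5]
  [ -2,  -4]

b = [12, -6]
Row reduce the augmented matrix [A|b]:
R2 → R2 - (1)·R1
REF = 
  [ -2,   5,  12]
  [  0,  -9, -18]

Back-substitution:
x₂ = (-18) / (-9) = 2
x₁ = (12 - (5)(2)) / (-2) = -1

x = [-1, 2]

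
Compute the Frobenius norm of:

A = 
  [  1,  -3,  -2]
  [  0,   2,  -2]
||A||_F = 4.69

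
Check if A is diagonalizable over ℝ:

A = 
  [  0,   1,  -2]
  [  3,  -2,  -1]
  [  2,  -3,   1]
No

Characteristic polynomial: det(λI - A) = λ³ + λ² - 4λ - 5
By the rational root theorem any rational root is an integer dividing 5; none of those is a root, so p(λ) has no rational roots and hence (being an irreducible cubic) no repeated roots.
Discriminant of the cubic: Δ = -23
Δ < 0 ⇒ one real eigenvalue and a complex-conjugate pair: λ ≈ 2.08, -1.54 + 0.1826i, -1.54 - 0.1826i
Has complex eigenvalues (not diagonalizable over ℝ).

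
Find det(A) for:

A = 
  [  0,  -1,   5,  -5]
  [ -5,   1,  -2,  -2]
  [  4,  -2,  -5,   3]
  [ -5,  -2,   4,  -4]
486

Cofactor expansion along row 1: det(A) = a₁₁M₁₁ - a₁₂M₁₂ + a₁₃M₁₃ - a₁₄M₁₄

M₁₁ = det[[1, -2, -2]; [-2, -5, 3]; [-2, 4, -4]]
  = (1)·((-5)(-4) - (3)(4)) - (-2)·((-2)(-4) - (3)(-2)) + (-2)·((-2)(4) - (-5)(-2))
  = (1)(8) - (-2)(14) + (-2)(-18)
  = 72
M₁₂ = det[[-5, -2, -2]; [4, -5, 3]; [-5, 4, -4]]
  = (-5)·((-5)(-4) - (3)(4)) - (-2)·((4)(-4) - (3)(-5)) + (-2)·((4)(4) - (-5)(-5))
  = (-5)(8) - (-2)(-1) + (-2)(-9)
  = -24
M₁₃ = det[[-5, 1, -2]; [4, -2, 3]; [-5, -2, -4]]
  = (-5)·((-2)(-4) - (3)(-2)) - (1)·((4)(-4) - (3)(-5)) + (-2)·((4)(-2) - (-2)(-5))
  = (-5)(14) - (1)(-1) + (-2)(-18)
  = -33
M₁₄ = det[[-5, 1, -2]; [4, -2, -5]; [-5, -2, 4]]
  = (-5)·((-2)(4) - (-5)(-2)) - (1)·((4)(4) - (-5)(-5)) + (-2)·((4)(-2) - (-2)(-5))
  = (-5)(-18) - (1)(-9) + (-2)(-18)
  = 135

det(A) = (0)(72) - (-1)(-24) + (5)(-33) - (-5)(135) = 486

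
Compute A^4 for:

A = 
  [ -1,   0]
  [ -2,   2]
A^4 = 
  [  1,   0]
  [-10,  16]

A² = A·A:
A²[1,1] = (-1)(-1) + (0)(-2) = 1
A²[1,2] = (-1)(0) + (0)(2) = 0
A²[2,1] = (-2)(-1) + (2)(-2) = -2
A²[2,2] = (-2)(0) + (2)(2) = 4
A² = 
  [  1,   0]
  [ -2,   4]

A^3 = A^2·A:
A^3[1,1] = (1)(-1) + (0)(-2) = -1
A^3[1,2] = (1)(0) + (0)(2) = 0
A^3[2,1] = (-2)(-1) + (4)(-2) = -6
A^3[2,2] = (-2)(0) + (4)(2) = 8
A^3 = 
  [ -1,   0]
  [ -6,   8]

A^4 = A^3·A:
A^4[1,1] = (-1)(-1) + (0)(-2) = 1
A^4[1,2] = (-1)(0) + (0)(2) = 0
A^4[2,1] = (-6)(-1) + (8)(-2) = -10
A^4[2,2] = (-6)(0) + (8)(2) = 16
A^4 = 
  [  1,   0]
  [-10,  16]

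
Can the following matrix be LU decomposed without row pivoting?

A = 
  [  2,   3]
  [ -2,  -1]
Yes.
A[1,1] = 2 ≠ 0, so Gaussian elimination proceeds without a row swap: multiplier ℓ₂₁ = (-2)/(2) = -1, and U[2,2] = -1 - (-1)(3) = 2.
L = 
  [  1,   0]
  [ -1,   1]
U = 
  [  2,   3]
  [  0,   2]
Check row 2 of LU: [(-1)(2), (-1)(3) + 2] = [-2, -1] = row 2 of A ✓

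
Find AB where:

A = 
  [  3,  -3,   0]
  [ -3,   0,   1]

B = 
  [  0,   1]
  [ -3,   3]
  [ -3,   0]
A is 2×3 and B is 3×2, so AB is 2×2. Each entry is (row of A)·(column of B):
AB[1,1] = (3)(0) + (-3)(-3) + (0)(-3) = 9
AB[1,2] = (3)(1) + (-3)(3) + (0)(0) = -6
AB[2,1] = (-3)(0) + (0)(-3) + (1)(-3) = -3
AB[2,2] = (-3)(1) + (0)(3) + (1)(0) = -3

AB = 
  [  9,  -6]
  [ -3,  -3]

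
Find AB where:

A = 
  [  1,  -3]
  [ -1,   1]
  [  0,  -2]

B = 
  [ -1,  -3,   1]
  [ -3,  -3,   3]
AB = 
  [  8,   6,  -8]
  [ -2,   0,   2]
  [  6,   6,  -6]

A is 3×2 and B is 2×3, so AB is 3×3. Each entry is (row of A)·(column of B):
AB[1,1] = (1)(-1) + (-3)(-3) = 8
AB[1,2] = (1)(-3) + (-3)(-3) = 6
AB[1,3] = (1)(1) + (-3)(3) = -8
AB[2,1] = (-1)(-1) + (1)(-3) = -2
AB[2,2] = (-1)(-3) + (1)(-3) = 0
AB[2,3] = (-1)(1) + (1)(3) = 2
AB[3,1] = (0)(-1) + (-2)(-3) = 6
AB[3,2] = (0)(-3) + (-2)(-3) = 6
AB[3,3] = (0)(1) + (-2)(3) = -6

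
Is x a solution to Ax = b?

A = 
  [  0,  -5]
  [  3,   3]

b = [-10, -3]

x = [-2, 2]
No

Ax = [-10, 0] ≠ b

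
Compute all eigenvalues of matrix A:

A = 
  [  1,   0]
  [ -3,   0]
λ = 1, 0

tr(A) = 1, det(A) = 0
Characteristic polynomial: λ² - tr(A)λ + det(A) = λ² - λ
λ² - λ = λ(λ - 1)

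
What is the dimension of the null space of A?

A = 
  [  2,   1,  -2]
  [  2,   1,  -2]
nullity(A) = 2

Row reduce:
R2 → R2 - (1)·R1
REF = 
  [  2,   1,  -2]
  [  0,   0,   0]
Pivot columns: 1 → 1 pivot.
rank(A) = 1, so nullity(A) = 3 - 1 = 2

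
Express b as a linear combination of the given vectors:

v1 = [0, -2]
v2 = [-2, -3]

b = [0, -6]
c1 = 3, c2 = 0

b = 3·v1 + 0·v2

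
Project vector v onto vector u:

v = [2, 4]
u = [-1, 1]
proj_u(v) = [-1, 1]

v·u = (2)(-1) + (4)(1) = 2
u·u = (-1)² + (1)² = 2
proj_u(v) = (v·u / u·u) × u = (2/2) × u = (1) × u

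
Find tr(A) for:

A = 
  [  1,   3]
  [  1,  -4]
-3

tr(A) = 1 + -4 = -3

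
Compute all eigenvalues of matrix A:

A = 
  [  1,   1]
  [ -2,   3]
tr(A) = 4, det(A) = 5
Characteristic polynomial: λ² - tr(A)λ + det(A) = λ² - 4λ + 5
λ² - 4λ + 5 = 0  ⇒  λ = (4 ± √((-4)² - 4·(5)))/2 = (4 ± √(-4))/2
  = 2 + i,  2 - i

λ = 2 + i, 2 - i  (≈ 2 + 1i, 2 - 1i)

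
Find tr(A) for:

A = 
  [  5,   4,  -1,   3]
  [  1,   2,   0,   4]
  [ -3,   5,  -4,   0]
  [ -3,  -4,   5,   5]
8

tr(A) = 5 + 2 + -4 + 5 = 8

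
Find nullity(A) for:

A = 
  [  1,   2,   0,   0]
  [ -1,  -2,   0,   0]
nullity(A) = 3

Row reduce:
R2 → R2 + (1)·R1
REF = 
  [  1,   2,   0,   0]
  [  0,   0,   0,   0]
Pivot columns: 1 → 1 pivot.
rank(A) = 1, so nullity(A) = 4 - 1 = 3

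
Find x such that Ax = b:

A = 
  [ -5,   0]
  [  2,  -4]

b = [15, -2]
Row reduce the augmented matrix [A|b]:
R2 → R2 + (2/5)·R1
REF = 
  [ -5,   0,  15]
  [  0,  -4,   4]

Back-substitution:
x₂ = 4 / (-4) = -1
x₁ = (15 - (0)(-1)) / (-5) = -3

x = [-3, -1]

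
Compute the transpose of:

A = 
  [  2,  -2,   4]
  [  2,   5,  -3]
Aᵀ = 
  [  2,   2]
  [ -2,   5]
  [  4,  -3]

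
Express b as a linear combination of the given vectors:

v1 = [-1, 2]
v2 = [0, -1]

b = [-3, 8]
c1 = 3, c2 = -2

b = 3·v1 + -2·v2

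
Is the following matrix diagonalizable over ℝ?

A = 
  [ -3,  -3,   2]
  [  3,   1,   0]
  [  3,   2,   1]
No

Characteristic polynomial: det(λI - A) = λ³ + λ² - 2λ - 12
By the rational root theorem any rational root is an integer dividing 12; none of those is a root, so p(λ) has no rational roots and hence (being an irreducible cubic) no repeated roots.
Discriminant of the cubic: Δ = -3372
Δ < 0 ⇒ one real eigenvalue and a complex-conjugate pair: λ ≈ 2.253, -1.626 + 1.638i, -1.626 - 1.638i
Has complex eigenvalues (not diagonalizable over ℝ).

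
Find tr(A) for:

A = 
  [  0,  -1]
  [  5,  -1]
-1

tr(A) = 0 + -1 = -1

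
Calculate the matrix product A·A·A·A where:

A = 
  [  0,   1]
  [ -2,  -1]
A^4 = 
  [  2,   3]
  [ -6,  -1]

A² = A·A:
A²[1,1] = (0)(0) + (1)(-2) = -2
A²[1,2] = (0)(1) + (1)(-1) = -1
A²[2,1] = (-2)(0) + (-1)(-2) = 2
A²[2,2] = (-2)(1) + (-1)(-1) = -1
A² = 
  [ -2,  -1]
  [  2,  -1]

A^3 = A^2·A:
A^3[1,1] = (-2)(0) + (-1)(-2) = 2
A^3[1,2] = (-2)(1) + (-1)(-1) = -1
A^3[2,1] = (2)(0) + (-1)(-2) = 2
A^3[2,2] = (2)(1) + (-1)(-1) = 3
A^3 = 
  [  2,  -1]
  [  2,   3]

A^4 = A^3·A:
A^4[1,1] = (2)(0) + (-1)(-2) = 2
A^4[1,2] = (2)(1) + (-1)(-1) = 3
A^4[2,1] = (2)(0) + (3)(-2) = -6
A^4[2,2] = (2)(1) + (3)(-1) = -1
A^4 = 
  [  2,   3]
  [ -6,  -1]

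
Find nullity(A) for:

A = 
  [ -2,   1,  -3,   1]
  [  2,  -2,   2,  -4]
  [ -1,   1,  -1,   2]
nullity(A) = 2

Row reduce:
R2 → R2 + (1)·R1
R3 → R3 - (1/2)·R1
R3 → R3 + (1/2)·R2
REF = 
  [ -2,   1,  -3,   1]
  [  0,  -1,  -1,  -3]
  [  0,   0,   0,   0]
Pivot columns: 1, 2 → 2 pivots.
rank(A) = 2, so nullity(A) = 4 - 2 = 2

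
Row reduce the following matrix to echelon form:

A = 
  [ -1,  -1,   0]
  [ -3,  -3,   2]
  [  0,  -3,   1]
Row operations:
R2 → R2 - (3)·R1
Swap R2 ↔ R3

Resulting echelon form:
REF = 
  [ -1,  -1,   0]
  [  0,  -3,   1]
  [  0,   0,   2]

Rank = 3 (number of non-zero pivot rows).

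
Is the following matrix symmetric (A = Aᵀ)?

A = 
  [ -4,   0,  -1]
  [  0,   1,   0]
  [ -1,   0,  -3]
Yes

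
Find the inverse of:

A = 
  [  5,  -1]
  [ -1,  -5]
det(A) = (5)(-5) - (-1)(-1) = -26
For a 2×2 matrix, A⁻¹ = (1/det(A)) · [[d, -b], [-c, a]]
    = (-1/26) · [[-5, 1], [1, 5]]

A⁻¹ = 
  [ 5/26, -1/26]
  [-1/26, -5/26]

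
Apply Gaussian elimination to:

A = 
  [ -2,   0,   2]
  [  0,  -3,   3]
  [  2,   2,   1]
Row operations:
R3 → R3 + (1)·R1
R3 → R3 + (2/3)·R2

Resulting echelon form:
REF = 
  [ -2,   0,   2]
  [  0,  -3,   3]
  [  0,   0,   5]

Rank = 3 (number of non-zero pivot rows).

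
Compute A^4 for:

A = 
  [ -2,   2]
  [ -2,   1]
A² = A·A:
A²[1,1] = (-2)(-2) + (2)(-2) = 0
A²[1,2] = (-2)(2) + (2)(1) = -2
A²[2,1] = (-2)(-2) + (1)(-2) = 2
A²[2,2] = (-2)(2) + (1)(1) = -3
A² = 
  [  0,  -2]
  [  2,  -3]

A^3 = A^2·A:
A^3[1,1] = (0)(-2) + (-2)(-2) = 4
A^3[1,2] = (0)(2) + (-2)(1) = -2
A^3[2,1] = (2)(-2) + (-3)(-2) = 2
A^3[2,2] = (2)(2) + (-3)(1) = 1
A^3 = 
  [  4,  -2]
  [  2,   1]

A^4 = A^3·A:
A^4[1,1] = (4)(-2) + (-2)(-2) = -4
A^4[1,2] = (4)(2) + (-2)(1) = 6
A^4[2,1] = (2)(-2) + (1)(-2) = -6
A^4[2,2] = (2)(2) + (1)(1) = 5
A^4 = 
  [ -4,   6]
  [ -6,   5]

Therefore
A^4 = 
  [ -4,   6]
  [ -6,   5]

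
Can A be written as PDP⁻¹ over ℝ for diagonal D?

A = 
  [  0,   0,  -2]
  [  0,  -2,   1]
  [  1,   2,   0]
No

Characteristic polynomial: det(λI - A) = λ³ + 2λ² + 4
By the rational root theorem any rational root is an integer dividing 4; none of those is a root, so p(λ) has no rational roots and hence (being an irreducible cubic) no repeated roots.
Discriminant of the cubic: Δ = -560
Δ < 0 ⇒ one real eigenvalue and a complex-conjugate pair: λ ≈ -2.594, 0.2972 + 1.206i, 0.2972 - 1.206i
Has complex eigenvalues (not diagonalizable over ℝ).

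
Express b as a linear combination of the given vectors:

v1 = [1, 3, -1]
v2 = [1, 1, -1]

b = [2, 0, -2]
c1 = -1, c2 = 3

b = -1·v1 + 3·v2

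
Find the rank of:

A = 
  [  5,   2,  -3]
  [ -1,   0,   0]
Row reduce:
R2 → R2 + (1/5)·R1
REF = 
  [   5,    2,   -3]
  [   0,  2/5, -3/5]
Pivot columns: 1, 2 → 2 pivots.

rank(A) = 2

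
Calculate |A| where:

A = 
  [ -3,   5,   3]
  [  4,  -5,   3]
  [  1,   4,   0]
Cofactor expansion along row 1:
det(A) = (-3)·((-5)(0) - (3)(4)) - (5)·((4)(0) - (3)(1)) + (3)·((4)(4) - (-5)(1))
  = (-3)(-12) - (5)(-3) + (3)(21)
  = 114

det(A) = 114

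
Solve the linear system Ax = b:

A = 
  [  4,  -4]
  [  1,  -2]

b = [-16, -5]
x = [-3, 1]

Row reduce the augmented matrix [A|b]:
R2 → R2 - (1/4)·R1
REF = 
  [  4,  -4, -16]
  [  0,  -1,  -1]

Back-substitution:
x₂ = (-1) / (-1) = 1
x₁ = (-16 - (-4)(1)) / 4 = -3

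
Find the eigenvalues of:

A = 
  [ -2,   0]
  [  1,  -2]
tr(A) = -4, det(A) = 4
Characteristic polynomial: λ² - tr(A)λ + det(A) = λ² + 4λ + 4
λ² + 4λ + 4 = (λ + 2)²

λ = -2, -2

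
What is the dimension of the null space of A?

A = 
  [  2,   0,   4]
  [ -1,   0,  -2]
nullity(A) = 2

Row reduce:
R2 → R2 + (1/2)·R1
REF = 
  [  2,   0,   4]
  [  0,   0,   0]
Pivot columns: 1 → 1 pivot.
rank(A) = 1, so nullity(A) = 3 - 1 = 2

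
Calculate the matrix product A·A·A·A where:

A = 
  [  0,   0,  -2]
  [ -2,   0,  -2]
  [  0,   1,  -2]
A² = A·A:
A²[1,1] = (0)(0) + (0)(-2) + (-2)(0) = 0
A²[1,2] = (0)(0) + (0)(0) + (-2)(1) = -2
A²[1,3] = (0)(-2) + (0)(-2) + (-2)(-2) = 4
A²[2,1] = (-2)(0) + (0)(-2) + (-2)(0) = 0
A²[2,2] = (-2)(0) + (0)(0) + (-2)(1) = -2
A²[2,3] = (-2)(-2) + (0)(-2) + (-2)(-2) = 8
A²[3,1] = (0)(0) + (1)(-2) + (-2)(0) = -2
A²[3,2] = (0)(0) + (1)(0) + (-2)(1) = -2
A²[3,3] = (0)(-2) + (1)(-2) + (-2)(-2) = 2
A² = 
  [  0,  -2,   4]
  [  0,  -2,   8]
  [ -2,  -2,   2]

A^3 = A^2·A:
A^3[1,1] = (0)(0) + (-2)(-2) + (4)(0) = 4
A^3[1,2] = (0)(0) + (-2)(0) + (4)(1) = 4
A^3[1,3] = (0)(-2) + (-2)(-2) + (4)(-2) = -4
A^3[2,1] = (0)(0) + (-2)(-2) + (8)(0) = 4
A^3[2,2] = (0)(0) + (-2)(0) + (8)(1) = 8
A^3[2,3] = (0)(-2) + (-2)(-2) + (8)(-2) = -12
A^3[3,1] = (-2)(0) + (-2)(-2) + (2)(0) = 4
A^3[3,2] = (-2)(0) + (-2)(0) + (2)(1) = 2
A^3[3,3] = (-2)(-2) + (-2)(-2) + (2)(-2) = 4
A^3 = 
  [  4,   4,  -4]
  [  4,   8, -12]
  [  4,   2,   4]

A^4 = A^3·A:
A^4[1,1] = (4)(0) + (4)(-2) + (-4)(0) = -8
A^4[1,2] = (4)(0) + (4)(0) + (-4)(1) = -4
A^4[1,3] = (4)(-2) + (4)(-2) + (-4)(-2) = -8
A^4[2,1] = (4)(0) + (8)(-2) + (-12)(0) = -16
A^4[2,2] = (4)(0) + (8)(0) + (-12)(1) = -12
A^4[2,3] = (4)(-2) + (8)(-2) + (-12)(-2) = 0
A^4[3,1] = (4)(0) + (2)(-2) + (4)(0) = -4
A^4[3,2] = (4)(0) + (2)(0) + (4)(1) = 4
A^4[3,3] = (4)(-2) + (2)(-2) + (4)(-2) = -20
A^4 = 
  [ -8,  -4,  -8]
  [-16, -12,   0]
  [ -4,   4, -20]

Therefore
A^4 = 
  [ -8,  -4,  -8]
  [-16, -12,   0]
  [ -4,   4, -20]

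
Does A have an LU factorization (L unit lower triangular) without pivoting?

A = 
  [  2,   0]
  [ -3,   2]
Yes.
A[1,1] = 2 ≠ 0, so Gaussian elimination proceeds without a row swap: multiplier ℓ₂₁ = (-3)/(2) = -3/2, and U[2,2] = 2 - (-3/2)(0) = 2.
L = 
  [   1,    0]
  [-3/2,    1]
U = 
  [  2,   0]
  [  0,   2]
Check row 2 of LU: [(-3/2)(2), (-3/2)(0) + 2] = [-3, 2] = row 2 of A ✓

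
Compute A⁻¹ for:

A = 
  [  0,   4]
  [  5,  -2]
det(A) = (0)(-2) - (4)(5) = -20
For a 2×2 matrix, A⁻¹ = (1/det(A)) · [[d, -b], [-c, a]]
    = (-1/20) · [[-2, -4], [-5, 0]]

A⁻¹ = 
  [1/10,  1/5]
  [ 1/4,    0]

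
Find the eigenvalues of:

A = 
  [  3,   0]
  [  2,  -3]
tr(A) = 0, det(A) = -9
Characteristic polynomial: λ² - tr(A)λ + det(A) = λ² - 9
λ² - 9 = (λ + 3)(λ - 3)

λ = 3, -3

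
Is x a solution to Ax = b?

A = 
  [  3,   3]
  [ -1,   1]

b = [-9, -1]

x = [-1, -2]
Yes

Ax = [-9, -1] = b ✓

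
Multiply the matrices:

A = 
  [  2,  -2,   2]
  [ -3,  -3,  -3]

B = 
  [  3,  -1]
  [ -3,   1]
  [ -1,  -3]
AB = 
  [ 10, -10]
  [  3,   9]

A is 2×3 and B is 3×2, so AB is 2×2. Each entry is (row of A)·(column of B):
AB[1,1] = (2)(3) + (-2)(-3) + (2)(-1) = 10
AB[1,2] = (2)(-1) + (-2)(1) + (2)(-3) = -10
AB[2,1] = (-3)(3) + (-3)(-3) + (-3)(-1) = 3
AB[2,2] = (-3)(-1) + (-3)(1) + (-3)(-3) = 9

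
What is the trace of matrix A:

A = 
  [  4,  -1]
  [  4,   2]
6

tr(A) = 4 + 2 = 6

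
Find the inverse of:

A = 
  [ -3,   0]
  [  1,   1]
det(A) = (-3)(1) - (0)(1) = -3
For a 2×2 matrix, A⁻¹ = (1/det(A)) · [[d, -b], [-c, a]]
    = (-1/3) · [[1, 0], [-1, -3]]

A⁻¹ = 
  [-1/3,    0]
  [ 1/3,    1]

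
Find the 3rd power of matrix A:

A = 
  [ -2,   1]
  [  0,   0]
A² = A·A:
A²[1,1] = (-2)(-2) + (1)(0) = 4
A²[1,2] = (-2)(1) + (1)(0) = -2
A²[2,1] = (0)(-2) + (0)(0) = 0
A²[2,2] = (0)(1) + (0)(0) = 0
A² = 
  [  4,  -2]
  [  0,   0]

A^3 = A^2·A:
A^3[1,1] = (4)(-2) + (-2)(0) = -8
A^3[1,2] = (4)(1) + (-2)(0) = 4
A^3[2,1] = (0)(-2) + (0)(0) = 0
A^3[2,2] = (0)(1) + (0)(0) = 0
A^3 = 
  [ -8,   4]
  [  0,   0]

Therefore
A^3 = 
  [ -8,   4]
  [  0,   0]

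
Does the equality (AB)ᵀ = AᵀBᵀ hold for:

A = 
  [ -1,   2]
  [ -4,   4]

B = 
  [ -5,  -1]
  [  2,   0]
No

(AB)ᵀ = 
  [  9,  28]
  [  1,   4]

AᵀBᵀ = 
  [  9,  -2]
  [-14,   4]

The two matrices differ, so (AB)ᵀ ≠ AᵀBᵀ in general. The correct identity is (AB)ᵀ = BᵀAᵀ.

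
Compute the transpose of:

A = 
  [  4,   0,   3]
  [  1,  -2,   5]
Aᵀ = 
  [  4,   1]
  [  0,  -2]
  [  3,   5]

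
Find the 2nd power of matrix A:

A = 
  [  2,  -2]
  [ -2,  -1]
A² = A·A:
A²[1,1] = (2)(2) + (-2)(-2) = 8
A²[1,2] = (2)(-2) + (-2)(-1) = -2
A²[2,1] = (-2)(2) + (-1)(-2) = -2
A²[2,2] = (-2)(-2) + (-1)(-1) = 5
A² = 
  [  8,  -2]
  [ -2,   5]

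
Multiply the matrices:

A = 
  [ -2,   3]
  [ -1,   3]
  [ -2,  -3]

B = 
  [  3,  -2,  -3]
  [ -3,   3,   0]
AB = 
  [-15,  13,   6]
  [-12,  11,   3]
  [  3,  -5,   6]

A is 3×2 and B is 2×3, so AB is 3×3. Each entry is (row of A)·(column of B):
AB[1,1] = (-2)(3) + (3)(-3) = -15
AB[1,2] = (-2)(-2) + (3)(3) = 13
AB[1,3] = (-2)(-3) + (3)(0) = 6
AB[2,1] = (-1)(3) + (3)(-3) = -12
AB[2,2] = (-1)(-2) + (3)(3) = 11
AB[2,3] = (-1)(-3) + (3)(0) = 3
AB[3,1] = (-2)(3) + (-3)(-3) = 3
AB[3,2] = (-2)(-2) + (-3)(3) = -5
AB[3,3] = (-2)(-3) + (-3)(0) = 6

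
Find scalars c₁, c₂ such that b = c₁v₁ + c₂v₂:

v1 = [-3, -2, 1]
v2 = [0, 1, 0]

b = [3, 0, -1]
c1 = -1, c2 = -2

b = -1·v1 + -2·v2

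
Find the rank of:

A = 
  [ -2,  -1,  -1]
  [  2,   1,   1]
rank(A) = 1

Row reduce:
R2 → R2 + (1)·R1
REF = 
  [ -2,  -1,  -1]
  [  0,   0,   0]
Pivot columns: 1 → 1 pivot.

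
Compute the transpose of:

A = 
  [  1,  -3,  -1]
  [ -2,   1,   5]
Aᵀ = 
  [  1,  -2]
  [ -3,   1]
  [ -1,   5]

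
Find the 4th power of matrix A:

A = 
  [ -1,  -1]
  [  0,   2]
A² = A·A:
A²[1,1] = (-1)(-1) + (-1)(0) = 1
A²[1,2] = (-1)(-1) + (-1)(2) = -1
A²[2,1] = (0)(-1) + (2)(0) = 0
A²[2,2] = (0)(-1) + (2)(2) = 4
A² = 
  [  1,  -1]
  [  0,   4]

A^3 = A^2·A:
A^3[1,1] = (1)(-1) + (-1)(0) = -1
A^3[1,2] = (1)(-1) + (-1)(2) = -3
A^3[2,1] = (0)(-1) + (4)(0) = 0
A^3[2,2] = (0)(-1) + (4)(2) = 8
A^3 = 
  [ -1,  -3]
  [  0,   8]

A^4 = A^3·A:
A^4[1,1] = (-1)(-1) + (-3)(0) = 1
A^4[1,2] = (-1)(-1) + (-3)(2) = -5
A^4[2,1] = (0)(-1) + (8)(0) = 0
A^4[2,2] = (0)(-1) + (8)(2) = 16
A^4 = 
  [  1,  -5]
  [  0,  16]

Therefore
A^4 = 
  [  1,  -5]
  [  0,  16]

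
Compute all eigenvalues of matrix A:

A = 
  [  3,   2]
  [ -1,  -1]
tr(A) = 2, det(A) = -1
Characteristic polynomial: λ² - tr(A)λ + det(A) = λ² - 2λ - 1
λ² - 2λ - 1 = 0  ⇒  λ = (2 ± √((-2)² - 4·(-1)))/2 = (2 ± √(8))/2
  = 1 + √2,  1 - √2

λ = 1 + √2, 1 - √2  (≈ 2.414, -0.4142)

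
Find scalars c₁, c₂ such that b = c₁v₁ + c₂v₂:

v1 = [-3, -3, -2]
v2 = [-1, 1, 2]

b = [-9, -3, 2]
c1 = 2, c2 = 3

b = 2·v1 + 3·v2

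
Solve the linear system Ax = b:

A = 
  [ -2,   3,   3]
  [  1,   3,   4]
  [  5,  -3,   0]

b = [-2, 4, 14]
Row reduce the augmented matrix [A|b]:
R2 → R2 + (1/2)·R1
R3 → R3 + (5/2)·R1
R3 → R3 - (1)·R2
REF = 
  [  -2,    3,    3,   -2]
  [   0,  9/2, 11/2,    3]
  [   0,    0,    2,    6]

Back-substitution:
x₃ = 6 / 2 = 3
x₂ = (3 - (11/2)(3)) / (9/2) = -3
x₁ = (-2 - (3)(-3) - (3)(3)) / (-2) = 1

x = [1, -3, 3]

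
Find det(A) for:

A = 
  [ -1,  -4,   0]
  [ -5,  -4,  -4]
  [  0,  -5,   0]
20

Cofactor expansion along row 1:
det(A) = (-1)·((-4)(0) - (-4)(-5)) - (-4)·((-5)(0) - (-4)(0)) + (0)·((-5)(-5) - (-4)(0))
  = (-1)(-20) - (-4)(0) + (0)(25)
  = 20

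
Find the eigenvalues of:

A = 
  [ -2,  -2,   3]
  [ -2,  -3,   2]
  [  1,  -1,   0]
Characteristic polynomial: det(λI - A) = λ³ + 5λ² + λ - 7
Testing integer divisors of the constant term: p(1) = 0, so (λ - 1) is a factor:
p(λ) = (λ - 1)(λ² + 6λ + 7)
λ² + 6λ + 7 = 0  ⇒  λ = (-6 ± √((6)² - 4·(7)))/2 = (-6 ± √(8))/2
  = -3 + √2,  -3 - √2

λ = 1, -3 + √2, -3 - √2  (≈ 1, -1.586, -4.414)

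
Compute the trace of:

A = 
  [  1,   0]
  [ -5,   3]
4

tr(A) = 1 + 3 = 4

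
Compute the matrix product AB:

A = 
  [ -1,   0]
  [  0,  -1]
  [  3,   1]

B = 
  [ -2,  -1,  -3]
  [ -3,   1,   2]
AB = 
  [  2,   1,   3]
  [  3,  -1,  -2]
  [ -9,  -2,  -7]

A is 3×2 and B is 2×3, so AB is 3×3. Each entry is (row of A)·(column of B):
AB[1,1] = (-1)(-2) + (0)(-3) = 2
AB[1,2] = (-1)(-1) + (0)(1) = 1
AB[1,3] = (-1)(-3) + (0)(2) = 3
AB[2,1] = (0)(-2) + (-1)(-3) = 3
AB[2,2] = (0)(-1) + (-1)(1) = -1
AB[2,3] = (0)(-3) + (-1)(2) = -2
AB[3,1] = (3)(-2) + (1)(-3) = -9
AB[3,2] = (3)(-1) + (1)(1) = -2
AB[3,3] = (3)(-3) + (1)(2) = -7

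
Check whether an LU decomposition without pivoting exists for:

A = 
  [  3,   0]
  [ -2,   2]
Yes.
A[1,1] = 3 ≠ 0, so Gaussian elimination proceeds without a row swap: multiplier ℓ₂₁ = (-2)/(3) = -2/3, and U[2,2] = 2 - (-2/3)(0) = 2.
L = 
  [   1,    0]
  [-2/3,    1]
U = 
  [  3,   0]
  [  0,   2]
Check row 2 of LU: [(-2/3)(3), (-2/3)(0) + 2] = [-2, 2] = row 2 of A ✓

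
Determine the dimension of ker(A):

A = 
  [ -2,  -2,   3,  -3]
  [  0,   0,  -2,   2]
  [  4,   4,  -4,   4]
nullity(A) = 2

Row reduce:
R3 → R3 + (2)·R1
R3 → R3 + (1)·R2
REF = 
  [ -2,  -2,   3,  -3]
  [  0,   0,  -2,   2]
  [  0,   0,   0,   0]
Pivot columns: 1, 3 → 2 pivots.
rank(A) = 2, so nullity(A) = 4 - 2 = 2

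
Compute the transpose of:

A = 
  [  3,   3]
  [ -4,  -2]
Aᵀ = 
  [  3,  -4]
  [  3,  -2]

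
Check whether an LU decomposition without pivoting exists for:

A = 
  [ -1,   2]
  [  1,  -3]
Yes.
A[1,1] = -1 ≠ 0, so Gaussian elimination proceeds without a row swap: multiplier ℓ₂₁ = (1)/(-1) = -1, and U[2,2] = -3 - (-1)(2) = -1.
L = 
  [  1,   0]
  [ -1,   1]
U = 
  [ -1,   2]
  [  0,  -1]
Check row 2 of LU: [(-1)(-1), (-1)(2) + (-1)] = [1, -3] = row 2 of A ✓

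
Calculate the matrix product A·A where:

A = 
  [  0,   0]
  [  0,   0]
A² = A·A:
A²[1,1] = (0)(0) + (0)(0) = 0
A²[1,2] = (0)(0) + (0)(0) = 0
A²[2,1] = (0)(0) + (0)(0) = 0
A²[2,2] = (0)(0) + (0)(0) = 0
A² = 
  [  0,   0]
  [  0,   0]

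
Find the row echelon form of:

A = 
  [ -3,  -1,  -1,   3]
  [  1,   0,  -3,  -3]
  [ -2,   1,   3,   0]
Row operations:
R2 → R2 + (1/3)·R1
R3 → R3 - (2/3)·R1
R3 → R3 + (5)·R2

Resulting echelon form:
REF = 
  [   -3,    -1,    -1,     3]
  [    0,  -1/3, -10/3,    -2]
  [    0,     0,   -13,   -12]

Rank = 3 (number of non-zero pivot rows).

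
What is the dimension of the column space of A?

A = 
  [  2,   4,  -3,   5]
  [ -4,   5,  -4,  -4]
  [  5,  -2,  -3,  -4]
Row reduce:
R2 → R2 + (2)·R1
R3 → R3 - (5/2)·R1
R3 → R3 + (12/13)·R2
REF = 
  [      2,       4,      -3,       5]
  [      0,      13,     -10,       6]
  [      0,       0, -123/26, -285/26]
Pivot columns: 1, 2, 3 → 3 pivots.
dim(Col(A)) = number of pivot columns = 3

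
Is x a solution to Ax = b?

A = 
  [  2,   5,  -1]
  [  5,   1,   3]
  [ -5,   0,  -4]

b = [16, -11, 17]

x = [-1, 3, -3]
Yes

Ax = [16, -11, 17] = b ✓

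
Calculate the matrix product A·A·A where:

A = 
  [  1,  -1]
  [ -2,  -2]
A^3 = 
  [  1,  -5]
  [-10, -14]

A² = A·A:
A²[1,1] = (1)(1) + (-1)(-2) = 3
A²[1,2] = (1)(-1) + (-1)(-2) = 1
A²[2,1] = (-2)(1) + (-2)(-2) = 2
A²[2,2] = (-2)(-1) + (-2)(-2) = 6
A² = 
  [  3,   1]
  [  2,   6]

A^3 = A^2·A:
A^3[1,1] = (3)(1) + (1)(-2) = 1
A^3[1,2] = (3)(-1) + (1)(-2) = -5
A^3[2,1] = (2)(1) + (6)(-2) = -10
A^3[2,2] = (2)(-1) + (6)(-2) = -14
A^3 = 
  [  1,  -5]
  [-10, -14]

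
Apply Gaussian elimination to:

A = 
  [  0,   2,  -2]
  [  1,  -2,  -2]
Row operations:
Swap R1 ↔ R2

Resulting echelon form:
REF = 
  [  1,  -2,  -2]
  [  0,   2,  -2]

Rank = 2 (number of non-zero pivot rows).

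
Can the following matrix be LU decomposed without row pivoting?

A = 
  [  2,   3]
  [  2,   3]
Yes.
A[1,1] = 2 ≠ 0, so Gaussian elimination proceeds without a row swap: multiplier ℓ₂₁ = (2)/(2) = 1, and U[2,2] = 3 - (1)(3) = 0.
L = 
  [  1,   0]
  [  1,   1]
U = 
  [  2,   3]
  [  0,   0]
Check row 2 of LU: [(1)(2), (1)(3) + 0] = [2, 3] = row 2 of A ✓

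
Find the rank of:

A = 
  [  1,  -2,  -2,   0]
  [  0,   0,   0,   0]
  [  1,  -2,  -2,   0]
rank(A) = 1

Row reduce:
R3 → R3 - (1)·R1
REF = 
  [  1,  -2,  -2,   0]
  [  0,   0,   0,   0]
  [  0,   0,   0,   0]
Pivot columns: 1 → 1 pivot.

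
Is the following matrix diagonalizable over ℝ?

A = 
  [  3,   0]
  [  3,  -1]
Yes

tr(A) = 2, det(A) = -3
Characteristic polynomial: λ² - tr(A)λ + det(A) = λ² - 2λ - 3
λ² - 2λ - 3 = (λ + 1)(λ - 3)
Eigenvalues: 3, -1
λ=-1: alg. mult. = 1, geom. mult. = 2 - rank(A - (-1)I) = 2 - 1 = 1
λ=3: alg. mult. = 1, geom. mult. = 2 - rank(A - (3)I) = 2 - 1 = 1
Sum of geometric multiplicities equals n, so A has n independent eigenvectors.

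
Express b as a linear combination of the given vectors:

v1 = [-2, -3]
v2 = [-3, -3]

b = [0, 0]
c1 = 0, c2 = 0

b = 0·v1 + 0·v2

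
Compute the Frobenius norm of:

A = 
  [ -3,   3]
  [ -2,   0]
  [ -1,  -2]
||A||_F = 5.196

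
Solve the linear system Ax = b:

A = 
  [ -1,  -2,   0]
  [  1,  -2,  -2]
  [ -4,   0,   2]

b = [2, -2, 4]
Row reduce the augmented matrix [A|b]:
R2 → R2 + (1)·R1
R3 → R3 - (4)·R1
R3 → R3 + (2)·R2
REF = 
  [ -1,  -2,   0,   2]
  [  0,  -4,  -2,   0]
  [  0,   0,  -2,  -4]

Back-substitution:
x₃ = (-4) / (-2) = 2
x₂ = (0 - (-2)(2)) / (-4) = -1
x₁ = (2 - (-2)(-1) - (0)(2)) / (-1) = 0

x = [0, -1, 2]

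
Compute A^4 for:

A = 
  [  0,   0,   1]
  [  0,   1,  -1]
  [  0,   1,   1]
A^4 = 
  [  0,   2,  -2]
  [  0,  -4,   0]
  [  0,   0,  -4]

A² = A·A:
A²[1,1] = (0)(0) + (0)(0) + (1)(0) = 0
A²[1,2] = (0)(0) + (0)(1) + (1)(1) = 1
A²[1,3] = (0)(1) + (0)(-1) + (1)(1) = 1
A²[2,1] = (0)(0) + (1)(0) + (-1)(0) = 0
A²[2,2] = (0)(0) + (1)(1) + (-1)(1) = 0
A²[2,3] = (0)(1) + (1)(-1) + (-1)(1) = -2
A²[3,1] = (0)(0) + (1)(0) + (1)(0) = 0
A²[3,2] = (0)(0) + (1)(1) + (1)(1) = 2
A²[3,3] = (0)(1) + (1)(-1) + (1)(1) = 0
A² = 
  [  0,   1,   1]
  [  0,   0,  -2]
  [  0,   2,   0]

A^3 = A^2·A:
A^3[1,1] = (0)(0) + (1)(0) + (1)(0) = 0
A^3[1,2] = (0)(0) + (1)(1) + (1)(1) = 2
A^3[1,3] = (0)(1) + (1)(-1) + (1)(1) = 0
A^3[2,1] = (0)(0) + (0)(0) + (-2)(0) = 0
A^3[2,2] = (0)(0) + (0)(1) + (-2)(1) = -2
A^3[2,3] = (0)(1) + (0)(-1) + (-2)(1) = -2
A^3[3,1] = (0)(0) + (2)(0) + (0)(0) = 0
A^3[3,2] = (0)(0) + (2)(1) + (0)(1) = 2
A^3[3,3] = (0)(1) + (2)(-1) + (0)(1) = -2
A^3 = 
  [  0,   2,   0]
  [  0,  -2,  -2]
  [  0,   2,  -2]

A^4 = A^3·A:
A^4[1,1] = (0)(0) + (2)(0) + (0)(0) = 0
A^4[1,2] = (0)(0) + (2)(1) + (0)(1) = 2
A^4[1,3] = (0)(1) + (2)(-1) + (0)(1) = -2
A^4[2,1] = (0)(0) + (-2)(0) + (-2)(0) = 0
A^4[2,2] = (0)(0) + (-2)(1) + (-2)(1) = -4
A^4[2,3] = (0)(1) + (-2)(-1) + (-2)(1) = 0
A^4[3,1] = (0)(0) + (2)(0) + (-2)(0) = 0
A^4[3,2] = (0)(0) + (2)(1) + (-2)(1) = 0
A^4[3,3] = (0)(1) + (2)(-1) + (-2)(1) = -4
A^4 = 
  [  0,   2,  -2]
  [  0,  -4,   0]
  [  0,   0,  -4]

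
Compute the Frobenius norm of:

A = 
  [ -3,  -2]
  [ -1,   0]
||A||_F = 3.742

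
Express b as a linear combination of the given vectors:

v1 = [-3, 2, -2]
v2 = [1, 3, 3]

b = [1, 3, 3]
c1 = 0, c2 = 1

b = 0·v1 + 1·v2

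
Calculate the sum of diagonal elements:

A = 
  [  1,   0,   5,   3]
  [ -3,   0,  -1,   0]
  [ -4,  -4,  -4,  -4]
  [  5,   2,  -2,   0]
-3

tr(A) = 1 + 0 + -4 + 0 = -3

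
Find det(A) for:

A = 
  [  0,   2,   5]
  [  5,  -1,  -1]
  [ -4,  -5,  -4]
Cofactor expansion along row 1:
det(A) = (0)·((-1)(-4) - (-1)(-5)) - (2)·((5)(-4) - (-1)(-4)) + (5)·((5)(-5) - (-1)(-4))
  = (0)(-1) - (2)(-24) + (5)(-29)
  = -97

det(A) = -97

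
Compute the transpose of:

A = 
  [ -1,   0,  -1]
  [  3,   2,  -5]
Aᵀ = 
  [ -1,   3]
  [  0,   2]
  [ -1,  -5]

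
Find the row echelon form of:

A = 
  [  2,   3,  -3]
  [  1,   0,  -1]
Row operations:
R2 → R2 - (1/2)·R1

Resulting echelon form:
REF = 
  [   2,    3,   -3]
  [   0, -3/2,  1/2]

Rank = 2 (number of non-zero pivot rows).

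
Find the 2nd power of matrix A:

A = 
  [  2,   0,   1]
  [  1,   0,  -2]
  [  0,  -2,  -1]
A² = A·A:
A²[1,1] = (2)(2) + (0)(1) + (1)(0) = 4
A²[1,2] = (2)(0) + (0)(0) + (1)(-2) = -2
A²[1,3] = (2)(1) + (0)(-2) + (1)(-1) = 1
A²[2,1] = (1)(2) + (0)(1) + (-2)(0) = 2
A²[2,2] = (1)(0) + (0)(0) + (-2)(-2) = 4
A²[2,3] = (1)(1) + (0)(-2) + (-2)(-1) = 3
A²[3,1] = (0)(2) + (-2)(1) + (-1)(0) = -2
A²[3,2] = (0)(0) + (-2)(0) + (-1)(-2) = 2
A²[3,3] = (0)(1) + (-2)(-2) + (-1)(-1) = 5
A² = 
  [  4,  -2,   1]
  [  2,   4,   3]
  [ -2,   2,   5]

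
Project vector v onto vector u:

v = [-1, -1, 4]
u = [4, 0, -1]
v·u = (-1)(4) + (-1)(0) + (4)(-1) = -8
u·u = (4)² + (0)² + (-1)² = 17
proj_u(v) = (v·u / u·u) × u = (-8/17) × u

proj_u(v) = [-32/17, 0, 8/17]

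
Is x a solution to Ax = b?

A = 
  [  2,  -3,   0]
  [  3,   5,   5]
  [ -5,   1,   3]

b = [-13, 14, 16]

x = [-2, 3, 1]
Yes

Ax = [-13, 14, 16] = b ✓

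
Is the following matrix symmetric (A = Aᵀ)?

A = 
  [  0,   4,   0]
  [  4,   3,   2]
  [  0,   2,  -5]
Yes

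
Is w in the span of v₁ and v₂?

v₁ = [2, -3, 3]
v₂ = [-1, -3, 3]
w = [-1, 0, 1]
No

Form the augmented matrix and row-reduce:
[v₁|v₂|w] = 
  [  2,  -1,  -1]
  [ -3,  -3,   0]
  [  3,   3,   1]
R2 → R2 + (3/2)·R1
R3 → R3 - (3/2)·R1
R3 → R3 + (1)·R2
REF = 
  [   2,   -1,   -1]
  [   0, -9/2, -3/2]
  [   0,    0,    1]

Row 3 reads [0 0 | 1], i.e. 0 = 1, so the system is inconsistent and w ∉ span{v₁, v₂}.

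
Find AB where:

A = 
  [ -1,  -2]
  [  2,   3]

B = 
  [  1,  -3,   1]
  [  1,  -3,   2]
AB = 
  [ -3,   9,  -5]
  [  5, -15,   8]

A is 2×2 and B is 2×3, so AB is 2×3. Each entry is (row of A)·(column of B):
AB[1,1] = (-1)(1) + (-2)(1) = -3
AB[1,2] = (-1)(-3) + (-2)(-3) = 9
AB[1,3] = (-1)(1) + (-2)(2) = -5
AB[2,1] = (2)(1) + (3)(1) = 5
AB[2,2] = (2)(-3) + (3)(-3) = -15
AB[2,3] = (2)(1) + (3)(2) = 8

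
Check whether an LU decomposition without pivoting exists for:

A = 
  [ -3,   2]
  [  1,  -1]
Yes.
A[1,1] = -3 ≠ 0, so Gaussian elimination proceeds without a row swap: multiplier ℓ₂₁ = (1)/(-3) = -1/3, and U[2,2] = -1 - (-1/3)(2) = -1/3.
L = 
  [   1,    0]
  [-1/3,    1]
U = 
  [  -3,    2]
  [   0, -1/3]
Check row 2 of LU: [(-1/3)(-3), (-1/3)(2) + (-1/3)] = [1, -1] = row 2 of A ✓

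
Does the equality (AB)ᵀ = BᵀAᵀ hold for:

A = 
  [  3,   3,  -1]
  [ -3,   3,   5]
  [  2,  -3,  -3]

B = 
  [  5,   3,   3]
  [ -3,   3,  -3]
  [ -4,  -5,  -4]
Yes

(AB)ᵀ = 
  [ 10, -44,  31]
  [ 23, -25,  12]
  [  4, -38,  27]

BᵀAᵀ = 
  [ 10, -44,  31]
  [ 23, -25,  12]
  [  4, -38,  27]

Both sides are equal — this is the standard identity (AB)ᵀ = BᵀAᵀ, which holds for all A, B.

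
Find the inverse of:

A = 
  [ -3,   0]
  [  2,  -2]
det(A) = (-3)(-2) - (0)(2) = 6
For a 2×2 matrix, A⁻¹ = (1/det(A)) · [[d, -b], [-c, a]]
    = (1/6) · [[-2, 0], [-2, -3]]

A⁻¹ = 
  [-1/3,    0]
  [-1/3, -1/2]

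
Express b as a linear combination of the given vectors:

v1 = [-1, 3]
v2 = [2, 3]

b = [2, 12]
c1 = 2, c2 = 2

b = 2·v1 + 2·v2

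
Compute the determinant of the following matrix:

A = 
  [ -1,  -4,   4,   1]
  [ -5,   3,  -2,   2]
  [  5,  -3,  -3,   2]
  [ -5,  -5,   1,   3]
Cofactor expansion along row 1: det(A) = a₁₁M₁₁ - a₁₂M₁₂ + a₁₃M₁₃ - a₁₄M₁₄

M₁₁ = det[[3, -2, 2]; [-3, -3, 2]; [-5, 1, 3]]
  = (3)·((-3)(3) - (2)(1)) - (-2)·((-3)(3) - (2)(-5)) + (2)·((-3)(1) - (-3)(-5))
  = (3)(-11) - (-2)(1) + (2)(-18)
  = -67
M₁₂ = det[[-5, -2, 2]; [5, -3, 2]; [-5, 1, 3]]
  = (-5)·((-3)(3) - (2)(1)) - (-2)·((5)(3) - (2)(-5)) + (2)·((5)(1) - (-3)(-5))
  = (-5)(-11) - (-2)(25) + (2)(-10)
  = 85
M₁₃ = det[[-5, 3, 2]; [5, -3, 2]; [-5, -5, 3]]
  = (-5)·((-3)(3) - (2)(-5)) - (3)·((5)(3) - (2)(-5)) + (2)·((5)(-5) - (-3)(-5))
  = (-5)(1) - (3)(25) + (2)(-40)
  = -160
M₁₄ = det[[-5, 3, -2]; [5, -3, -3]; [-5, -5, 1]]
  = (-5)·((-3)(1) - (-3)(-5)) - (3)·((5)(1) - (-3)(-5)) + (-2)·((5)(-5) - (-3)(-5))
  = (-5)(-18) - (3)(-10) + (-2)(-40)
  = 200

det(A) = (-1)(-67) - (-4)(85) + (4)(-160) - (1)(200) = -433

det(A) = -433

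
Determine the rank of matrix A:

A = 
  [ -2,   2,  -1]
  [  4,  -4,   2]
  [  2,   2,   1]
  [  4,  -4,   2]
Row reduce:
R2 → R2 + (2)·R1
R3 → R3 + (1)·R1
R4 → R4 + (2)·R1
Swap R2 ↔ R3
REF = 
  [ -2,   2,  -1]
  [  0,   4,   0]
  [  0,   0,   0]
  [  0,   0,   0]
Pivot columns: 1, 2 → 2 pivots.

rank(A) = 2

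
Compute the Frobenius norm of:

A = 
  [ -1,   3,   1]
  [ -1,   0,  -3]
||A||_F = 4.583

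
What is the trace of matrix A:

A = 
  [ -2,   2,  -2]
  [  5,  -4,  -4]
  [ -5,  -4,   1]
-5

tr(A) = -2 + -4 + 1 = -5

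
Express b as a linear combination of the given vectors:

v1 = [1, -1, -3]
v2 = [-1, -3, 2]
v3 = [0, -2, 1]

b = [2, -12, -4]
c1 = 3, c2 = 1, c3 = 3

b = 3·v1 + 1·v2 + 3·v3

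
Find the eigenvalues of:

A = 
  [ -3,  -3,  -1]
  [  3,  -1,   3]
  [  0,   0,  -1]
Characteristic polynomial: det(λI - A) = λ³ + 5λ² + 16λ + 12
Testing integer divisors of the constant term: p(-1) = 0, so (λ + 1) is a factor:
p(λ) = (λ + 1)(λ² + 4λ + 12)
λ² + 4λ + 12 = 0  ⇒  λ = (-4 ± √((4)² - 4·(12)))/2 = (-4 ± √(-32))/2
  = -2 + 2i√2,  -2 - 2i√2

λ = -1, -2 + 2i√2, -2 - 2i√2  (≈ -1, -2 + 2.828i, -2 - 2.828i)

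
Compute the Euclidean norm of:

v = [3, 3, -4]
5.831

||v||₂ = √((3)² + (3)² + (-4)²) = √34 = 5.831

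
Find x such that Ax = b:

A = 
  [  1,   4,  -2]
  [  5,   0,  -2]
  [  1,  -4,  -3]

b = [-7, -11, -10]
x = [-1, 0, 3]

Row reduce the augmented matrix [A|b]:
R2 → R2 - (5)·R1
R3 → R3 - (1)·R1
R3 → R3 - (2/5)·R2
REF = 
  [    1,     4,    -2,    -7]
  [    0,   -20,     8,    24]
  [    0,     0, -21/5, -63/5]

Back-substitution:
x₃ = (-63/5) / (-21/5) = 3
x₂ = (24 - (8)(3)) / (-20) = 0
x₁ = (-7 - (4)(0) - (-2)(3)) / 1 = -1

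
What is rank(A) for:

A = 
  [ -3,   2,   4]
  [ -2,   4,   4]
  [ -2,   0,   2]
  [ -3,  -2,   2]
rank(A) = 2

Row reduce:
R2 → R2 - (2/3)·R1
R3 → R3 - (2/3)·R1
R4 → R4 - (1)·R1
R3 → R3 + (1/2)·R2
R4 → R4 + (3/2)·R2
REF = 
  [ -3,   2,   4]
  [  0, 8/3, 4/3]
  [  0,   0,   0]
  [  0,   0,   0]
Pivot columns: 1, 2 → 2 pivots.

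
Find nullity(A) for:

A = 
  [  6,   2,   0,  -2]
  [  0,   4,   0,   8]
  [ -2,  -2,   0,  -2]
nullity(A) = 2

Row reduce:
R3 → R3 + (1/3)·R1
R3 → R3 + (1/3)·R2
REF = 
  [  6,   2,   0,  -2]
  [  0,   4,   0,   8]
  [  0,   0,   0,   0]
Pivot columns: 1, 2 → 2 pivots.
rank(A) = 2, so nullity(A) = 4 - 2 = 2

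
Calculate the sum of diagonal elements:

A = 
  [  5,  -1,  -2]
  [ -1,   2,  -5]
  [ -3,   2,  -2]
5

tr(A) = 5 + 2 + -2 = 5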